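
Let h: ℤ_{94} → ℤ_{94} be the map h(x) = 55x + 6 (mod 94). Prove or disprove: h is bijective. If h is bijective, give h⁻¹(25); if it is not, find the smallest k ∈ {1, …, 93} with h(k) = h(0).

67

Recall: injectivity means: for all s, t in the domain, h(s) = h(t) implies s = t.
If h(s) = h(t), then 55s ≡ 55t (mod 94). Because gcd(55, 94) = 1, we may cancel 55 to get s ≡ t (mod 94).
We now compute 55⁻¹ mod 94 explicitly. Euclid's algorithm: 94 = 1·55 + 39, 55 = 1·39 + 16, 39 = 2·16 + 7, 16 = 2·7 + 2, 7 = 3·2 + 1; back-substituting gives 1 = 53·55 − 31·94, so 55⁻¹ ≡ 53 (mod 94).
Then y ↦ 53(y − 6) is a two-sided inverse to h, so every y ∈ ℤ_{94} has a preimage.
So h is bijective.
Since h is bijective, we compute h⁻¹(25): solve 55x + 6 ≡ 25 (mod 94), i.e. 55x ≡ 19 (mod 94).
Multiplying by 55⁻¹ = 53 gives x ≡ 53·19 = 1007 = 10·94 + 67 ≡ 67 (mod 94).
Check: h(67) = 55·67 + 6 = 3691 = 39·94 + 25 ≡ 25 (mod 94).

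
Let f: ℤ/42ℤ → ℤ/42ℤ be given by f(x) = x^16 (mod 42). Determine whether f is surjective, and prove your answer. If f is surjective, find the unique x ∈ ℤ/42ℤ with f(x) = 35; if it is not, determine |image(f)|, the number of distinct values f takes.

f(4): Repeated squaring mod 42: 4^1 ≡ 4, 4^2 ≡ 4² = 16, 4^4 ≡ 16² = 256 ≡ 4, 4^8 ≡ 4² = 16, 4^16 ≡ 16² = 256 ≡ 4. So 4^16 ≡ 4 (mod 42).
f(10): Repeated squaring mod 42: 10^1 ≡ 10, 10^2 ≡ 10² = 100 ≡ 16, 10^4 ≡ 16² = 256 ≡ 4, 10^8 ≡ 4² = 16, 10^16 ≡ 16² = 256 ≡ 4. So 10^16 ≡ 4 (mod 42).
So f(4) = f(10) = 4 while 4 ≠ 10, thus f is not injective.
A non-injective map from the 42-element set ℤ/42ℤ to itself takes at most 41 distinct values, so it cannot be surjective. So f is not surjective.
Since f is not surjective, we determine |image(f)|. Computing x^16 mod 42 for each x (by repeated squaring, reducing mod 42 at every step), the values f(0), f(1), …, f(41) are: 0, 1, 16, 39, 4, 37, 36, 7, 22, 9, 4, 25, 30, 1, 28, 15, 16, 25, 18, 37, 22, 21, 22, 37, 18, 25, 16, 15, 28, 1, 30, 25, 4, 9, 22, 7, 36, 37, 4, 39, 16, 1.
The distinct values are {0, 1, 4, 7, 9, 15, 16, 18, 21, 22, 25, 28, 30, 36, 37, 39}; there are 16 of them.

16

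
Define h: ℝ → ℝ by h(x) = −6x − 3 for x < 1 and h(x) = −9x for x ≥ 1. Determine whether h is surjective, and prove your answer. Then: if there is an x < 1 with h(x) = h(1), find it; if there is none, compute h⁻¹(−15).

5/3

Both pieces are strictly decreasing (slopes −6 and −9), so each is injective on its own interval.
The left piece maps (−∞, 1) onto (−9, ∞); the right piece maps [1, ∞) onto (−∞, −9].
These images together cover ℝ, so h is surjective.
Because the two images are disjoint, no x < 1 has h(x) = h(1), so we compute h⁻¹(−15): −15 lies in (−∞, −9], so solve −9x = −15: x = (−15 − 0)/(−9) = 5/3.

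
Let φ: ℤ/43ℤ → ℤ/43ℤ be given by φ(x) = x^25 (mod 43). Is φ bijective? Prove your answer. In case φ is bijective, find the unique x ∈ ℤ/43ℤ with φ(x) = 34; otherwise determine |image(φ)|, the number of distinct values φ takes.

30

Since 43 is prime, the nonzero elements of ℤ/43ℤ form a cyclic group of order 42.
As gcd(25, 42) = 1, raising to the 25th power is a bijection on this group: if u^25 ≡ v^25 then (uv^{−1})^25 = 1, and the only element of order dividing gcd(25, 42) = 1 is 1, so u = v.
With φ(0) = 0 this makes φ injective on all of ℤ/43ℤ, hence bijective (finite equal-size domain and codomain). In particular φ is bijective.
Since φ is bijective, we find the preimage of 34. The inverse of x ↦ x^25 on (ℤ/43ℤ)^× is x ↦ x^37, because 25·37 = 925 = 22·42 + 1 ≡ 1 (mod 42) and x^{42} = 1 for x ≠ 0 (Fermat). So φ⁻¹(34) = 34^37 mod 43.
Repeated squaring mod 43: 34^1 ≡ 34, 34^2 ≡ 34² = 1156 ≡ 38, 34^4 ≡ 38² = 1444 ≡ 25, 34^8 ≡ 25² = 625 ≡ 23, 34^16 ≡ 23² = 529 ≡ 13, 34^32 ≡ 13² = 169 ≡ 40. Since 37 = 32 + 4 + 1, 34^37 ≡ 40·25·34: 40·25 = 1000 ≡ 11, then 11·34 = 374 ≡ 30. So 34^37 ≡ 30 (mod 43).
Hence φ⁻¹(34) = 30.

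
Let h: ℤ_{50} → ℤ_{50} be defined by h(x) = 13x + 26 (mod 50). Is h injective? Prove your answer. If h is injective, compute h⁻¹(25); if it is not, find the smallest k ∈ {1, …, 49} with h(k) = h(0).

23

Recall: h is injective if h(a) = h(b) implies a = b.
If h(a) = h(b), then 13a ≡ 13b (mod 50). Because gcd(13, 50) = 1, we may cancel 13 to get a ≡ b (mod 50).
Therefore h is injective.
We now compute 13⁻¹ mod 50 explicitly. Euclid's algorithm: 50 = 3·13 + 11, 13 = 1·11 + 2, 11 = 5·2 + 1; back-substituting gives 1 = 27·13 − 7·50, so 13⁻¹ ≡ 27 (mod 50).
Since h is injective, we compute h⁻¹(25): solve 13x + 26 ≡ 25 (mod 50), i.e. 13x ≡ 49 (mod 50).
Multiplying by 13⁻¹ = 27 gives x ≡ 27·49 = 1323 = 26·50 + 23 ≡ 23 (mod 50).
Check: h(23) = 13·23 + 26 = 325 = 6·50 + 25 ≡ 25 (mod 50).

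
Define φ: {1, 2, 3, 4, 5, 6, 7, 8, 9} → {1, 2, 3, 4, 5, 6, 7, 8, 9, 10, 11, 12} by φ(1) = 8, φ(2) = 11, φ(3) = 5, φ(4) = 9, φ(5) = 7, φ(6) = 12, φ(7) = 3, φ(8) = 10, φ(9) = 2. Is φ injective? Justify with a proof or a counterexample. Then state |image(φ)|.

The values φ(1), …, φ(9) are 8, 11, 5, 9, 7, 12, 3, 10, 2 — all distinct.
So φ(u) = φ(v) only when u = v, and φ is injective.
The image of φ is {2, 3, 5, 7, 8, 9, 10, 11, 12}, which has 9 elements.

9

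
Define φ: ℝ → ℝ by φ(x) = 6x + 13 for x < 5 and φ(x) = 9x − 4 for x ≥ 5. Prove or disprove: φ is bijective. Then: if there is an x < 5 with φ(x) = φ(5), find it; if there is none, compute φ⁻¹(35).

Both pieces are strictly increasing (slopes 6 and 9), so each is injective on its own interval.
The left piece maps (−∞, 5) onto (−∞, 43); the right piece maps [5, ∞) onto [41, ∞).
These images overlap. In particular φ(5) = 41 (right piece), and solving 6x + 13 = 41 on the left piece gives x = 14/3 < 5.
So φ(14/3) = φ(5) with 14/3 ≠ 5, and φ is not injective, hence not bijective. This x = 14/3 is the requested value below 5.

14/3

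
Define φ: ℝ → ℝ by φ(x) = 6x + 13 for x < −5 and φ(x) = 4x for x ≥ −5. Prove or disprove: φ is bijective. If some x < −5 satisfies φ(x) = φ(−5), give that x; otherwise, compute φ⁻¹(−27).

-11/2

Both pieces are strictly increasing (slopes 6 and 4), so each is injective on its own interval.
The left piece maps (−∞, −5) onto (−∞, −17); the right piece maps [−5, ∞) onto [−20, ∞).
These images overlap. In particular φ(−5) = −20 (right piece), and solving 6x + 13 = −20 on the left piece gives x = −11/2 < −5.
So φ(−11/2) = φ(−5) with −11/2 ≠ −5, and φ is not injective, hence not bijective. This x = −11/2 is the requested value below −5.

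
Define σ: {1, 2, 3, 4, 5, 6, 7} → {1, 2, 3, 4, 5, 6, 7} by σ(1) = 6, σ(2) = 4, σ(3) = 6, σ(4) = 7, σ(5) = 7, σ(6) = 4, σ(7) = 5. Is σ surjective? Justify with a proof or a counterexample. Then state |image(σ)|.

4

No element maps to 1, so σ is not surjective.
The image of σ is {4, 5, 6, 7}, which has 4 elements.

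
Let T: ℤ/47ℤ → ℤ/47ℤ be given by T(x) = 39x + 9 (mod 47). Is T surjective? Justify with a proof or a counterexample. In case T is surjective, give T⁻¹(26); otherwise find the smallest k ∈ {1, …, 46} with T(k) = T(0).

Since gcd(39, 47) = 1, 39 is invertible modulo 47. Euclid's algorithm: 47 = 1·39 + 8, 39 = 4·8 + 7, 8 = 1·7 + 1; back-substituting gives 1 = 41·39 − 34·47, so 39⁻¹ ≡ 41 (mod 47).
Then y ↦ 41(y − 9) is a two-sided inverse to T, so every y ∈ ℤ/47ℤ has a preimage.
Therefore T is surjective.
Since T is surjective, we find T⁻¹(26): we need 39x ≡ 26 − 9 ≡ 17 (mod 47). Using 39⁻¹ = 41: x ≡ 41·17 = 697 = 14·47 + 39, so x = 39.
Check: T(39) = 39·39 + 9 = 1530 = 32·47 + 26 ≡ 26 (mod 47).

39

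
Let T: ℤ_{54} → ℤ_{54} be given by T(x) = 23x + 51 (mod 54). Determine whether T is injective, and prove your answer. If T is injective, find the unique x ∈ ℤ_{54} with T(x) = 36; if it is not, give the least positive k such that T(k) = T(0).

If T(s) = T(t), then 23s ≡ 23t (mod 54). Because gcd(23, 54) = 1, we may cancel 23 to get s ≡ t (mod 54).
Therefore T is injective.
We now compute 23⁻¹ mod 54 explicitly. Euclid's algorithm: 54 = 2·23 + 8, 23 = 2·8 + 7, 8 = 1·7 + 1; back-substituting gives 1 = 47·23 − 20·54, so 23⁻¹ ≡ 47 (mod 54).
Since T is injective, we find T⁻¹(36): we need 23x ≡ 36 − 51 ≡ 39 (mod 54). Using 23⁻¹ = 47: x ≡ 47·39 = 1833 = 33·54 + 51, so x = 51.
Check: T(51) = 23·51 + 51 = 1224 = 22·54 + 36 ≡ 36 (mod 54).

51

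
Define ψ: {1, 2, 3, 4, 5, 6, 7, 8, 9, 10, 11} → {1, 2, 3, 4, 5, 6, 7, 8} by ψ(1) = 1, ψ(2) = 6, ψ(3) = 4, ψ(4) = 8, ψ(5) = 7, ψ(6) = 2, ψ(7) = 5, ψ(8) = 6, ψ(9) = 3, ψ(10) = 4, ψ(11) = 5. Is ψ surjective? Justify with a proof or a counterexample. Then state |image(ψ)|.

Every element of the codomain has a preimage: 1 = ψ(1), 2 = ψ(6), 3 = ψ(9), 4 = ψ(3), 5 = ψ(7), 6 = ψ(2), 7 = ψ(5), 8 = ψ(4).
Therefore ψ is surjective.
The image of ψ is {1, 2, 3, 4, 5, 6, 7, 8}, which has 8 elements.

8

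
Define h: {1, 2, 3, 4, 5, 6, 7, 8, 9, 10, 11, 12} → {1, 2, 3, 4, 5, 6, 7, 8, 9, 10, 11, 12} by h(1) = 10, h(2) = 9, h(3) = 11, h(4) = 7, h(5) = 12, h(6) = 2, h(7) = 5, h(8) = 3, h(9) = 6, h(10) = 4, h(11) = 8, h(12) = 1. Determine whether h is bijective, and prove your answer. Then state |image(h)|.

12

The values 10, 9, 11, 7, 12, 2, 5, 3, 6, 4, 8, 1 are a permutation of {1, 2, 3, 4, 5, 6, 7, 8, 9, 10, 11, 12}: each element appears exactly once.
So h is injective and surjective, hence bijective.
The image of h is {1, 2, 3, 4, 5, 6, 7, 8, 9, 10, 11, 12}, which has 12 elements.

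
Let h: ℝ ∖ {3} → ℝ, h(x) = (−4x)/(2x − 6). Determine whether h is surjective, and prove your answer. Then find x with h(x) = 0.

0

If h(x) = −2, cross-multiplying gives 2(−4x) = −4(2x − 6), which simplifies to 0 = 24 — false.  So −2 has no preimage and h is not surjective.
Solving h(x) = 0: cross-multiplying gives −4x = 0(2x − 6), which rearranges to −4x = 0, so x = 0.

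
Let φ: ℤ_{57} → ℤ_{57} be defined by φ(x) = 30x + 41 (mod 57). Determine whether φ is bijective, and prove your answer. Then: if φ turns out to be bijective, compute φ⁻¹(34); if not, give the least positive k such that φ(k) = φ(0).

19

We have gcd(30, 57) = 3 > 1. Taking s = 0 and t = 19: φ(0) = 41 and φ(19) = 30·19 + 41 = 611 ≡ 41 (mod 57).
So φ(0) = φ(19) while 0 ≠ 19, therefore φ is not injective, hence not bijective.
Since φ is not bijective, we find the least positive k with φ(k) = φ(0): this means 30k ≡ 0 (mod 57), i.e. 57 ∣ 30k. Since gcd(30, 57) = 3, dividing through by 3 this holds exactly when 19 ∣ 10k, and as gcd(10, 19) = 1, exactly when 19 ∣ k.
The smallest positive such k is 19.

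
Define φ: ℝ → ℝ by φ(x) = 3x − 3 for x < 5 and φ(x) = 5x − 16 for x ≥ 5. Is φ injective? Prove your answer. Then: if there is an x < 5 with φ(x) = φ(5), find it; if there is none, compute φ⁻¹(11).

4

Both pieces are strictly increasing (slopes 3 and 5), so each is injective on its own interval.
The left piece maps (−∞, 5) onto (−∞, 12); the right piece maps [5, ∞) onto [9, ∞).
These images overlap. In particular φ(5) = 9 (right piece), and solving 3x − 3 = 9 on the left piece gives x = 4 < 5.
So φ(4) = φ(5) with 4 ≠ 5, and φ is not injective. This x = 4 is the requested value below 5.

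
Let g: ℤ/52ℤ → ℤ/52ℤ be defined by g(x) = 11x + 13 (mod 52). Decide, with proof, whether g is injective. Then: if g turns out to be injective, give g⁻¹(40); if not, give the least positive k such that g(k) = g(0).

Recall: g is injective when g(x_1) = g(x_2) forces x_1 = x_2.
Suppose g(x_1) = g(x_2) in ℤ/52ℤ. Then 11x_1 + 13 ≡ 11x_2 + 13 (mod 52), hence 11(x_1 − x_2) ≡ 0 (mod 52).
Since gcd(11, 52) = 1, 11 is invertible modulo 52, hence x_1 − x_2 ≡ 0 (mod 52), i.e. x_1 = x_2.
Thus g is injective.
We now compute 11⁻¹ mod 52 explicitly. Euclid's algorithm: 52 = 4·11 + 8, 11 = 1·8 + 3, 8 = 2·3 + 2, 3 = 1·2 + 1; back-substituting gives 1 = 19·11 − 4·52, so 11⁻¹ ≡ 19 (mod 52).
Since g is injective, we compute g⁻¹(40): solve 11x + 13 ≡ 40 (mod 52), i.e. 11x ≡ 27 (mod 52).
Multiplying by 11⁻¹ = 19 gives x ≡ 19·27 = 513 = 9·52 + 45 ≡ 45 (mod 52).
Check: g(45) = 11·45 + 13 = 508 = 9·52 + 40 ≡ 40 (mod 52).

45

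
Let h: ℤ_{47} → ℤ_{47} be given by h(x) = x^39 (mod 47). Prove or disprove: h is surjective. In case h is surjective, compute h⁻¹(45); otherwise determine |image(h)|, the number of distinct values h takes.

33

Since 47 is prime, the nonzero elements of ℤ_{47} form a cyclic group of order 46.
As gcd(39, 46) = 1, raising to the 39th power is a bijection on this group: if u^39 ≡ v^39 then (uv^{−1})^39 = 1, and the only element of order dividing gcd(39, 46) = 1 is 1, so u = v.
With h(0) = 0 this makes h injective on all of ℤ_{47}, hence bijective (finite equal-size domain and codomain). In particular h is surjective.
Since h is surjective, we find the preimage of 45. The inverse of x ↦ x^39 on (ℤ_{47})^× is x ↦ x^13, because 39·13 = 507 = 11·46 + 1 ≡ 1 (mod 46) and x^{46} = 1 for x ≠ 0 (Fermat). So h⁻¹(45) = 45^13 mod 47.
Repeated squaring mod 47: 45^1 ≡ 45, 45^2 ≡ 45² = 2025 ≡ 4, 45^4 ≡ 4² = 16, 45^8 ≡ 16² = 256 ≡ 21. Since 13 = 8 + 4 + 1, 45^13 ≡ 21·16·45: 21·16 = 336 ≡ 7, then 7·45 = 315 ≡ 33. So 45^13 ≡ 33 (mod 47).
Hence h⁻¹(45) = 33.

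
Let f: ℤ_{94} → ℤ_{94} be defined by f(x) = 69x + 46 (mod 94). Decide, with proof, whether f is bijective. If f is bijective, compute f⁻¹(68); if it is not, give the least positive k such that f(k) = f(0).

Recall that f is injective if f(u) = f(v) implies u = v.
Suppose f(u) = f(v) in ℤ_{94}. Then 69u + 46 ≡ 69v + 46 (mod 94), hence 69(u − v) ≡ 0 (mod 94).
Since gcd(69, 94) = 1, 69 is invertible modulo 94, thus u − v ≡ 0 (mod 94), i.e. u = v.
We now compute 69⁻¹ mod 94 explicitly. Euclid's algorithm: 94 = 1·69 + 25, 69 = 2·25 + 19, 25 = 1·19 + 6, 19 = 3·6 + 1; back-substituting gives 1 = 15·69 − 11·94, so 69⁻¹ ≡ 15 (mod 94).
Then y ↦ 15(y − 46) is a two-sided inverse to f, so every y ∈ ℤ_{94} has a preimage.
Thus f is bijective.
Since f is bijective, we compute f⁻¹(68): solve 69x + 46 ≡ 68 (mod 94), i.e. 69x ≡ 22 (mod 94).
Multiplying by 69⁻¹ = 15 gives x ≡ 15·22 = 330 = 3·94 + 48 ≡ 48 (mod 94).
Check: f(48) = 69·48 + 46 = 3358 = 35·94 + 68 ≡ 68 (mod 94).

48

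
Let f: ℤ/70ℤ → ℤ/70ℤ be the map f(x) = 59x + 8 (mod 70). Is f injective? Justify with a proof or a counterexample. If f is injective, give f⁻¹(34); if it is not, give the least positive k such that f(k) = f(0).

4

By definition, f is injective when f(u) = f(v) forces u = v.
If f(u) = f(v), then 59u ≡ 59v (mod 70). Because gcd(59, 70) = 1, we may cancel 59 to get u ≡ v (mod 70).
Hence f is injective.
We now compute 59⁻¹ mod 70 explicitly. Euclid's algorithm: 70 = 1·59 + 11, 59 = 5·11 + 4, 11 = 2·4 + 3, 4 = 1·3 + 1; back-substituting gives 1 = 19·59 − 16·70, so 59⁻¹ ≡ 19 (mod 70).
Since f is injective, we find f⁻¹(34): we need 59x ≡ 34 − 8 ≡ 26 (mod 70). Using 59⁻¹ = 19: x ≡ 19·26 = 494 = 7·70 + 4, so x = 4.
Check: f(4) = 59·4 + 8 = 244 = 3·70 + 34 ≡ 34 (mod 70).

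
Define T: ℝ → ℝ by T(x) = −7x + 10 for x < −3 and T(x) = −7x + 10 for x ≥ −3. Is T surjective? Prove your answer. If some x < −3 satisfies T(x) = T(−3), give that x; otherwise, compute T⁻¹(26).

-16/7

Both pieces are strictly decreasing (slopes −7 and −7), so each is injective on its own interval.
The left piece maps (−∞, −3) onto (31, ∞); the right piece maps [−3, ∞) onto (−∞, 31].
These images together cover ℝ, so T is surjective.
Because the two images are disjoint, no x < −3 has T(x) = T(−3), so we compute T⁻¹(26): 26 lies in (−∞, 31], so solve −7x + 10 = 26: x = (26 − 10)/(−7) = −16/7.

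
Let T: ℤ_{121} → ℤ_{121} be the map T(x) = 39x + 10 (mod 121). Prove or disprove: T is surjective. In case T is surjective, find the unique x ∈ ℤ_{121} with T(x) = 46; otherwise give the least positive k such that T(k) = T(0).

Recall: T is surjective if every y in the codomain equals T(x) for some x in the domain.
Since gcd(39, 121) = 1, 39 is invertible modulo 121. Euclid's algorithm: 121 = 3·39 + 4, 39 = 9·4 + 3, 4 = 1·3 + 1; back-substituting gives 1 = 90·39 − 29·121, so 39⁻¹ ≡ 90 (mod 121).
Then y ↦ 90(y − 10) is a two-sided inverse to T, so every y ∈ ℤ_{121} has a preimage.
So T is surjective.
Since T is surjective, we find T⁻¹(46): we need 39x ≡ 46 − 10 ≡ 36 (mod 121). Using 39⁻¹ = 90: x ≡ 90·36 = 3240 = 26·121 + 94, so x = 94.
Check: T(94) = 39·94 + 10 = 3676 = 30·121 + 46 ≡ 46 (mod 121).

94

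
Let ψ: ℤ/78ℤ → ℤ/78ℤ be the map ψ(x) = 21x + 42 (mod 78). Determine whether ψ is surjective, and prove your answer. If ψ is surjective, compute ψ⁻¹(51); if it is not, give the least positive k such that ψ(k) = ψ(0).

Since gcd(21, 78) = 3, we have 21x ≡ 0 (mod 3) for all x, so ψ(x) ≡ 0 (mod 3).
But 1 ≢ 0 (mod 3), so 1 ∈ ℤ/78ℤ has no preimage. Hence ψ is not surjective.
Since ψ is not surjective, we find the least positive k with ψ(k) = ψ(0): this means 21k ≡ 0 (mod 78), i.e. 78 ∣ 21k. Since gcd(21, 78) = 3, dividing through by 3 this holds exactly when 26 ∣ 7k, and as gcd(7, 26) = 1, exactly when 26 ∣ k.
The smallest positive such k is 26.

26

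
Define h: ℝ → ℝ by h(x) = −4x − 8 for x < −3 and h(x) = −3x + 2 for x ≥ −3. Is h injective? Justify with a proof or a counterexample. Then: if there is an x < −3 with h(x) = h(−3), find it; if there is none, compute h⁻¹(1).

Both pieces are strictly decreasing (slopes −4 and −3), so each is injective on its own interval.
The left piece maps (−∞, −3) onto (4, ∞); the right piece maps [−3, ∞) onto (−∞, 11].
These images overlap. In particular h(−3) = 11 (right piece), and solving −4x − 8 = 11 on the left piece gives x = −19/4 < −3.
So h(−19/4) = h(−3) with −19/4 ≠ −3, and h is not injective. This x = −19/4 is the requested value below −3.

-19/4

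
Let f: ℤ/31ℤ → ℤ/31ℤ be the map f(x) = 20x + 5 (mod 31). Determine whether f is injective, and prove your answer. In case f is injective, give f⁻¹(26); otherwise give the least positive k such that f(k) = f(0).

15

Recall: f is injective if f(x_1) = f(x_2) implies x_1 = x_2.
Suppose f(x_1) = f(x_2) in ℤ/31ℤ. Then 20x_1 + 5 ≡ 20x_2 + 5 (mod 31), so 20(x_1 − x_2) ≡ 0 (mod 31).
Since gcd(20, 31) = 1, 20 is invertible modulo 31, therefore x_1 − x_2 ≡ 0 (mod 31), i.e. x_1 = x_2.
Hence f is injective.
We now compute 20⁻¹ mod 31 explicitly. Euclid's algorithm: 31 = 1·20 + 11, 20 = 1·11 + 9, 11 = 1·9 + 2, 9 = 4·2 + 1; back-substituting gives 1 = 14·20 − 9·31, so 20⁻¹ ≡ 14 (mod 31).
Since f is injective, we find f⁻¹(26): we need 20x ≡ 26 − 5 ≡ 21 (mod 31). Using 20⁻¹ = 14: x ≡ 14·21 = 294 = 9·31 + 15, so x = 15.
Check: f(15) = 20·15 + 5 = 305 = 9·31 + 26 ≡ 26 (mod 31).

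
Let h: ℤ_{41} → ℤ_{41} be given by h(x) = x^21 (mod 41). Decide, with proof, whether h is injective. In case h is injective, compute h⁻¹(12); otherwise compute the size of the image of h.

Since 41 is prime, the nonzero elements of ℤ_{41} form a cyclic group of order 40.
As gcd(21, 40) = 1, raising to the 21st power is a bijection on this group: if a^21 ≡ b^21 then (ab^{−1})^21 = 1, and the only element of order dividing gcd(21, 40) = 1 is 1, so a = b.
With h(0) = 0 this makes h injective on all of ℤ_{41}, hence bijective (finite equal-size domain and codomain). In particular h is injective.
Since h is injective, we find the preimage of 12. The inverse of x ↦ x^21 on (ℤ_{41})^× is x ↦ x^21, because 21·21 = 441 = 11·40 + 1 ≡ 1 (mod 40) and x^{40} = 1 for x ≠ 0 (Fermat). So h⁻¹(12) = 12^21 mod 41.
Repeated squaring mod 41: 12^1 ≡ 12, 12^2 ≡ 12² = 144 ≡ 21, 12^4 ≡ 21² = 441 ≡ 31, 12^8 ≡ 31² = 961 ≡ 18, 12^16 ≡ 18² = 324 ≡ 37. Since 21 = 16 + 4 + 1, 12^21 ≡ 37·31·12: 37·31 = 1147 ≡ 40, then 40·12 = 480 ≡ 29. So 12^21 ≡ 29 (mod 41).
Hence h⁻¹(12) = 29.

29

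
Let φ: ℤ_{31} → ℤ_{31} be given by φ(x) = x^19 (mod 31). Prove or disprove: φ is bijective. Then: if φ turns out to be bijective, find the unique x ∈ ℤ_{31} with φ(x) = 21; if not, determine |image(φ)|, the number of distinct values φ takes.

13

Since 31 is prime, the nonzero elements of ℤ_{31} form a cyclic group of order 30.
As gcd(19, 30) = 1, raising to the 19th power is a bijection on this group: if a^19 ≡ b^19 then (ab^{−1})^19 = 1, and the only element of order dividing gcd(19, 30) = 1 is 1, so a = b.
With φ(0) = 0 this makes φ injective on all of ℤ_{31}, hence bijective (finite equal-size domain and codomain). In particular φ is bijective.
Since φ is bijective, we find the preimage of 21. The inverse of x ↦ x^19 on (ℤ_{31})^× is x ↦ x^19, because 19·19 = 361 = 12·30 + 1 ≡ 1 (mod 30) and x^{30} = 1 for x ≠ 0 (Fermat). So φ⁻¹(21) = 21^19 mod 31.
Repeated squaring mod 31: 21^1 ≡ 21, 21^2 ≡ 21² = 441 ≡ 7, 21^4 ≡ 7² = 49 ≡ 18, 21^8 ≡ 18² = 324 ≡ 14, 21^16 ≡ 14² = 196 ≡ 10. Since 19 = 16 + 2 + 1, 21^19 ≡ 10·7·21: 10·7 = 70 ≡ 8, then 8·21 = 168 ≡ 13. So 21^19 ≡ 13 (mod 31).
Hence φ⁻¹(21) = 13.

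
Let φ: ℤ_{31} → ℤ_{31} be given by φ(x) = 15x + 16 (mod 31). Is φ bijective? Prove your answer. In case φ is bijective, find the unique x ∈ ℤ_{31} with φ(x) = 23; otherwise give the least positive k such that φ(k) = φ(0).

17

If φ(a) = φ(b), then 15a ≡ 15b (mod 31). Because gcd(15, 31) = 1, we may cancel 15 to get a ≡ b (mod 31).
We now compute 15⁻¹ mod 31 explicitly. Euclid's algorithm: 31 = 2·15 + 1; back-substituting gives 1 = 29·15 − 14·31, so 15⁻¹ ≡ 29 (mod 31).
For any y ∈ ℤ_{31}, x = 29(y − 16) mod 31 satisfies φ(x) = 15·29(y − 16) + 16 ≡ y (since 15·29 ≡ 1 mod 31). So every y has a preimage.
So φ is bijective.
Since φ is bijective, we find φ⁻¹(23): we need 15x ≡ 23 − 16 ≡ 7 (mod 31). Using 15⁻¹ = 29: x ≡ 29·7 = 203 = 6·31 + 17, so x = 17.
Check: φ(17) = 15·17 + 16 = 271 = 8·31 + 23 ≡ 23 (mod 31).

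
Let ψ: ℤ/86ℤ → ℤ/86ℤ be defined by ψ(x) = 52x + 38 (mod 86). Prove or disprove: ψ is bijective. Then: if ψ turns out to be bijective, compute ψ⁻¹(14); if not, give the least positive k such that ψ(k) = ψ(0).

43

We have gcd(52, 86) = 2 > 1. Taking a = 0 and b = 43: ψ(0) = 38 and ψ(43) = 52·43 + 38 = 2274 ≡ 38 (mod 86).
So ψ(0) = ψ(43) while 0 ≠ 43, thus ψ is not injective, hence not bijective.
Since ψ is not bijective, we find the least positive k with ψ(k) = ψ(0): this means 52k ≡ 0 (mod 86), i.e. 86 ∣ 52k. Since gcd(52, 86) = 2, dividing through by 2 this holds exactly when 43 ∣ 26k, and as gcd(26, 43) = 1, exactly when 43 ∣ k.
The smallest positive such k is 43.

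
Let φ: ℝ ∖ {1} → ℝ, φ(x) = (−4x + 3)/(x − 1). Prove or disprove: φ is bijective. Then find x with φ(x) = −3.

0

If φ(x) = −4, cross-multiplying gives 1(−4x + 3) = −4(x − 1), which simplifies to 3 = 4 — false.  So −4 has no preimage and φ is not surjective.
Thus φ is not bijective.
Solving φ(x) = −3: cross-multiplying gives −4x + 3 = −3(x − 1), which rearranges to −1x = 0, so x = 0.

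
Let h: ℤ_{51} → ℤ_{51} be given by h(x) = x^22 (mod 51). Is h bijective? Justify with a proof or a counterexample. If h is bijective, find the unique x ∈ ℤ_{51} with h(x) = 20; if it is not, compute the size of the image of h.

h(7): Repeated squaring mod 51: 7^1 ≡ 7, 7^2 ≡ 7² = 49, 7^4 ≡ 49² = 2401 ≡ 4, 7^8 ≡ 4² = 16, 7^16 ≡ 16² = 256 ≡ 1. Since 22 = 16 + 4 + 2, 7^22 ≡ 1·4·49: 1·4 = 4, then 4·49 = 196 ≡ 43. So 7^22 ≡ 43 (mod 51).
h(10): Repeated squaring mod 51: 10^1 ≡ 10, 10^2 ≡ 10² = 100 ≡ 49, 10^4 ≡ 49² = 2401 ≡ 4, 10^8 ≡ 4² = 16, 10^16 ≡ 16² = 256 ≡ 1. Since 22 = 16 + 4 + 2, 10^22 ≡ 1·4·49: 1·4 = 4, then 4·49 = 196 ≡ 43. So 10^22 ≡ 43 (mod 51).
So h(7) = h(10) = 43 while 7 ≠ 10, thus h is not injective, hence not bijective.
Since h is not bijective, we determine |image(h)|. Computing x^22 mod 51 for each x (by repeated squaring, reducing mod 51 at every step), the values h(0), h(1), …, h(50) are: 0, 1, 13, 15, 16, 19, 42, 43, 4, 21, 43, 25, 36, 16, 49, 30, 1, 34, 18, 13, 49, 33, 19, 25, 9, 4, 4, 9, 25, 19, 33, 49, 13, 18, 34, 1, 30, 49, 16, 36, 25, 43, 21, 4, 43, 42, 19, 16, 15, 13, 1.
The distinct values are {0, 1, 4, 9, 13, 15, 16, 18, 19, 21, 25, 30, 33, 34, 36, 42, 43, 49}; there are 18 of them.

18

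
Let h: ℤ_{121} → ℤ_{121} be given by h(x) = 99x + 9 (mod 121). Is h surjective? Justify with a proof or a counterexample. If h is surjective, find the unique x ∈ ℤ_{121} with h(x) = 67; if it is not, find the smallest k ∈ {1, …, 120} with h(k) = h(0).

11

By definition, h is surjective if every y in the codomain equals h(x) for some x in the domain.
Since gcd(99, 121) = 11, we have 99x ≡ 0 (mod 11) for all x, so h(x) ≡ 9 (mod 11).
But 0 ≢ 9 (mod 11), so 0 ∈ ℤ_{121} has no preimage. Hence h is not surjective.
Since h is not surjective, we find the least positive k with h(k) = h(0): this means 99k ≡ 0 (mod 121), i.e. 121 ∣ 99k. Since gcd(99, 121) = 11, dividing through by 11 this holds exactly when 11 ∣ 9k, and as gcd(9, 11) = 1, exactly when 11 ∣ k.
The smallest positive such k is 11.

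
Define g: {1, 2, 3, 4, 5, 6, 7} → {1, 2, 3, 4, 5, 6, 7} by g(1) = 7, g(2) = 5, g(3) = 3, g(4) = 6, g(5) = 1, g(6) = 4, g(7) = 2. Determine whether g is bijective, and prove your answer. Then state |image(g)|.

7

The values 7, 5, 3, 6, 1, 4, 2 are a permutation of {1, 2, 3, 4, 5, 6, 7}: each element appears exactly once.
So g is injective and surjective, hence bijective.
The image of g is {1, 2, 3, 4, 5, 6, 7}, which has 7 elements.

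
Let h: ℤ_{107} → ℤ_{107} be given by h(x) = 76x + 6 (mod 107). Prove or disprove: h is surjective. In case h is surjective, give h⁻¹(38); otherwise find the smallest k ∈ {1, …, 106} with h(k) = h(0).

68

Since gcd(76, 107) = 1, 76 is invertible modulo 107. Euclid's algorithm: 107 = 1·76 + 31, 76 = 2·31 + 14, 31 = 2·14 + 3, 14 = 4·3 + 2, 3 = 1·2 + 1; back-substituting gives 1 = 69·76 − 49·107, so 76⁻¹ ≡ 69 (mod 107).
For any y ∈ ℤ_{107}, x = 69(y − 6) mod 107 satisfies h(x) = 76·69(y − 6) + 6 ≡ y (since 76·69 ≡ 1 mod 107). So every y has a preimage.
Hence h is surjective.
Since h is surjective, we find h⁻¹(38): we need 76x ≡ 38 − 6 ≡ 32 (mod 107). Using 76⁻¹ = 69: x ≡ 69·32 = 2208 = 20·107 + 68, so x = 68.
Check: h(68) = 76·68 + 6 = 5174 = 48·107 + 38 ≡ 38 (mod 107).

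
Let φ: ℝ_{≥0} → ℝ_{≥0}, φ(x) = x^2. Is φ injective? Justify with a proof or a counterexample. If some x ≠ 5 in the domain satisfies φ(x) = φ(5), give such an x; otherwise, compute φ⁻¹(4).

On ℝ_{≥0}, x ↦ x^2 is strictly increasing, so φ(u) = φ(v) forces u = v. Hence φ is injective.
Since x ↦ x^2 is strictly increasing on ℝ_{≥0}, it is injective there, so no x ≠ 5 in the domain has φ(x) = φ(5). We therefore compute φ⁻¹(4) = 4^{1/2} = 2 (indeed 2^2 = 4).

2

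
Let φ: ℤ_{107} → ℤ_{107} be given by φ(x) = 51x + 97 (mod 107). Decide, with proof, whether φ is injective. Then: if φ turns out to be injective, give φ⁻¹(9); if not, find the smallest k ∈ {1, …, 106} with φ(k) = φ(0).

If φ(u) = φ(v), then 51u ≡ 51v (mod 107). Because gcd(51, 107) = 1, we may cancel 51 to get u ≡ v (mod 107).
Therefore φ is injective.
We now compute 51⁻¹ mod 107 explicitly. Euclid's algorithm: 107 = 2·51 + 5, 51 = 10·5 + 1; back-substituting gives 1 = 21·51 − 10·107, so 51⁻¹ ≡ 21 (mod 107).
Since φ is injective, we compute φ⁻¹(9): solve 51x + 97 ≡ 9 (mod 107), i.e. 51x ≡ 19 (mod 107).
Multiplying by 51⁻¹ = 21 gives x ≡ 21·19 = 399 = 3·107 + 78 ≡ 78 (mod 107).
Check: φ(78) = 51·78 + 97 = 4075 = 38·107 + 9 ≡ 9 (mod 107).

78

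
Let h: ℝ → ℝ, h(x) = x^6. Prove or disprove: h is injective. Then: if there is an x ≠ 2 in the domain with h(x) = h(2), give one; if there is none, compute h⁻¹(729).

h(2) = 64 = (−2)^6 = h(−2) (since 6 is even), with 2 ≠ −2. So h is not injective.
For the follow-up, such an x exists: taking x = −2 ∈ ℝ gives h(−2) = 64 = h(2) with −2 ≠ 2.

-2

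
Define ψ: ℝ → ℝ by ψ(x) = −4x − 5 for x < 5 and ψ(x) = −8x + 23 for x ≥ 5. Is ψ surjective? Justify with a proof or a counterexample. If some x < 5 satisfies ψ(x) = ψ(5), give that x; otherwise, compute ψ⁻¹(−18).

3

Both pieces are strictly decreasing (slopes −4 and −8), so each is injective on its own interval.
The left piece maps (−∞, 5) onto (−25, ∞); the right piece maps [5, ∞) onto (−∞, −17].
The union (−25, ∞) ∪ (−∞, −17] covers ℝ, so ψ is surjective.
For the follow-up: the images overlap, so an x < 5 with ψ(x) = ψ(5) exists. ψ(5) = −17; solving −4x − 5 = −17 for x < 5 gives x = (−17 + 5)/(−4) = 3.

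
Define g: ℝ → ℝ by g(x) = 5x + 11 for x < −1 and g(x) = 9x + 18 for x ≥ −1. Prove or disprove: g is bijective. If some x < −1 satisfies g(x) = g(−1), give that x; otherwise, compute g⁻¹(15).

-1/3

Both pieces are strictly increasing (slopes 5 and 9), so each is injective on its own interval.
The left piece maps (−∞, −1) onto (−∞, 6); the right piece maps [−1, ∞) onto [9, ∞).
The images leave a gap (6 has no preimage), so g is not surjective, hence not bijective.
Because the two images are disjoint, no x < −1 has g(x) = g(−1), so we compute g⁻¹(15): 15 lies in [9, ∞), so solve 9x + 18 = 15: x = (15 − 18)/9 = −1/3.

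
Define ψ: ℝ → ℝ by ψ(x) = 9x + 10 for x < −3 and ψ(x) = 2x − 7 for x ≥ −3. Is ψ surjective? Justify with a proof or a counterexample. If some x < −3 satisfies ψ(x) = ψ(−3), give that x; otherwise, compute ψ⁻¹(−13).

-3

Both pieces are strictly increasing (slopes 9 and 2), so each is injective on its own interval.
The left piece maps (−∞, −3) onto (−∞, −17); the right piece maps [−3, ∞) onto [−13, ∞).
The union (−∞, −17) ∪ [−13, ∞) omits the interval between −17 and −13; in particular −17 has no preimage. So ψ is not surjective.
Because the two images are disjoint, no x < −3 has ψ(x) = ψ(−3), so we compute ψ⁻¹(−13): −13 lies in [−13, ∞), so solve 2x − 7 = −13: x = (−13 + 7)/2 = −3.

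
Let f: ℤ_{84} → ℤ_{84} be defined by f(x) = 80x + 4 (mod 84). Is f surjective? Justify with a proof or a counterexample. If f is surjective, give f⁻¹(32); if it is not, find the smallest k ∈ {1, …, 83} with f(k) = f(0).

Since gcd(80, 84) = 4, we have 80x ≡ 0 (mod 4) for all x, so f(x) ≡ 0 (mod 4).
But 1 ≢ 0 (mod 4), so 1 ∈ ℤ_{84} has no preimage. So f is not surjective.
Since f is not surjective, we find the least positive k with f(k) = f(0): this means 80k ≡ 0 (mod 84), i.e. 84 ∣ 80k. Since gcd(80, 84) = 4, dividing through by 4 this holds exactly when 21 ∣ 20k, and as gcd(20, 21) = 1, exactly when 21 ∣ k.
The smallest positive such k is 21.

21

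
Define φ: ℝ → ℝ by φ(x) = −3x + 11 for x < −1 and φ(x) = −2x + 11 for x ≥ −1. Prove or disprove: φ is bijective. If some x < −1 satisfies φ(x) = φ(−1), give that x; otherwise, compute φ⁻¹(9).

1

Both pieces are strictly decreasing (slopes −3 and −2), so each is injective on its own interval.
The left piece maps (−∞, −1) onto (14, ∞); the right piece maps [−1, ∞) onto (−∞, 13].
The images leave a gap (14 has no preimage), so φ is not surjective, hence not bijective.
Because the two images are disjoint, no x < −1 has φ(x) = φ(−1), so we compute φ⁻¹(9): 9 lies in (−∞, 13], so solve −2x + 11 = 9: x = (9 − 11)/(−2) = 1.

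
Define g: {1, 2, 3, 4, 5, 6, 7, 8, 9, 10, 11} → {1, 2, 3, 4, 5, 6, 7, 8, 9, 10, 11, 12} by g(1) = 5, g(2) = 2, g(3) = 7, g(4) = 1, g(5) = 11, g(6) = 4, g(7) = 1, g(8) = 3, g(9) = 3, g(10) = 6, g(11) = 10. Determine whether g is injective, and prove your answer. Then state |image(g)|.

g(4) = 1 = g(7) with 4 ≠ 7, so g is not injective.
The image of g is {1, 2, 3, 4, 5, 6, 7, 10, 11}, which has 9 elements.

9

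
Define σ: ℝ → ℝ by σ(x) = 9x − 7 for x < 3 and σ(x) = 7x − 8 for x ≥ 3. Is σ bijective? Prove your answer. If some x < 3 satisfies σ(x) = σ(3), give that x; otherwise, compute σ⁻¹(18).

20/9

Both pieces are strictly increasing (slopes 9 and 7), so each is injective on its own interval.
The left piece maps (−∞, 3) onto (−∞, 20); the right piece maps [3, ∞) onto [13, ∞).
These images overlap. In particular σ(3) = 13 (right piece), and solving 9x − 7 = 13 on the left piece gives x = 20/9 < 3.
So σ(20/9) = σ(3) with 20/9 ≠ 3, and σ is not injective, hence not bijective. This x = 20/9 is the requested value below 3.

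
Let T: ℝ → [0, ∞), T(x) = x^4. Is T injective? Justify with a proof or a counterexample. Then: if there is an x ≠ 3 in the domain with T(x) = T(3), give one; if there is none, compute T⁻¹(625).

-3

T(3) = 81 = (−3)^4 = T(−3) (since 4 is even), with 3 ≠ −3. So T is not injective.
For the follow-up, such an x exists: taking x = −3 ∈ ℝ gives T(−3) = 81 = T(3) with −3 ≠ 3.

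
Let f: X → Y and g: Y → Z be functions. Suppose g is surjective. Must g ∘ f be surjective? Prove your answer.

No. Take X = {1}, Y = Z = {1, 2, 3}, f(1) = 1, and g = identity (surjective).
Then (g ∘ f)(1) = 1, and 3 ∈ Z has no preimage under g ∘ f, so g ∘ f is not surjective.

not surjective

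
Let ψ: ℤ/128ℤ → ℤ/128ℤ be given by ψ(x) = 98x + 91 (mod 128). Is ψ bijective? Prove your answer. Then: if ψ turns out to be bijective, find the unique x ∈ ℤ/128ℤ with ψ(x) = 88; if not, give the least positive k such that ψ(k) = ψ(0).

We have gcd(98, 128) = 2 > 1. Taking x_1 = 0 and x_2 = 64: ψ(0) = 91 and ψ(64) = 98·64 + 91 = 6363 ≡ 91 (mod 128).
So ψ(0) = ψ(64) while 0 ≠ 64, hence ψ is not injective, hence not bijective.
Since ψ is not bijective, we find the least positive k with ψ(k) = ψ(0): this means 98k ≡ 0 (mod 128), i.e. 128 ∣ 98k. Since gcd(98, 128) = 2, dividing through by 2 this holds exactly when 64 ∣ 49k, and as gcd(49, 64) = 1, exactly when 64 ∣ k.
The smallest positive such k is 64.

64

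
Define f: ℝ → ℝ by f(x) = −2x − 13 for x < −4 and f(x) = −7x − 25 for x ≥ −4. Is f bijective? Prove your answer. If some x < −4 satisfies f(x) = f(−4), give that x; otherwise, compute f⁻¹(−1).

Both pieces are strictly decreasing (slopes −2 and −7), so each is injective on its own interval.
The left piece maps (−∞, −4) onto (−5, ∞); the right piece maps [−4, ∞) onto (−∞, 3].
These images overlap. In particular f(−4) = 3 (right piece), and solving −2x − 13 = 3 on the left piece gives x = −8 < −4.
So f(−8) = f(−4) with −8 ≠ −4, and f is not injective, hence not bijective. This x = −8 is the requested value below −4.

-8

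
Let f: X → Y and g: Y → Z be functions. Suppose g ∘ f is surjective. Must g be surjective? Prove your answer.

surjective

Let c ∈ Z. Since g ∘ f is surjective, some a ∈ X has g(f(a)) = c. Then b = f(a) ∈ Y satisfies g(b) = c. So g is surjective.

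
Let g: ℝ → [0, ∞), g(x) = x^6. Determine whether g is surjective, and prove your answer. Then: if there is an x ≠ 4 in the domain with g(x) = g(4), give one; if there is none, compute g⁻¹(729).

-4

For any y ∈ [0, ∞), x = y^{1/6} ∈ ℝ satisfies x^6 = y, so g is surjective.
For the follow-up, such an x exists: taking x = −4 ∈ ℝ gives g(−4) = 4096 = g(4) with −4 ≠ 4.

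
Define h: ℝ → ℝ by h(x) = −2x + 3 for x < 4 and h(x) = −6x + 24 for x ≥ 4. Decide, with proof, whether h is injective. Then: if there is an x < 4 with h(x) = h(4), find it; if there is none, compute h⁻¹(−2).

Both pieces are strictly decreasing (slopes −2 and −6), so each is injective on its own interval.
The left piece maps (−∞, 4) onto (−5, ∞); the right piece maps [4, ∞) onto (−∞, 0].
These images overlap. In particular h(4) = 0 (right piece), and solving −2x + 3 = 0 on the left piece gives x = 3/2 < 4.
So h(3/2) = h(4) with 3/2 ≠ 4, and h is not injective. This x = 3/2 is the requested value below 4.

3/2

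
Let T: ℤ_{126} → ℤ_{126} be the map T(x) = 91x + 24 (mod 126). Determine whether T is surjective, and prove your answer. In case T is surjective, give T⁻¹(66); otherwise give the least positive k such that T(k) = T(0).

18

Recall: T is surjective if every y in the codomain equals T(x) for some x in the domain.
Since gcd(91, 126) = 7, we have 91x ≡ 0 (mod 7) for all x, so T(x) ≡ 3 (mod 7).
But 0 ≢ 3 (mod 7), so 0 ∈ ℤ_{126} has no preimage. Therefore T is not surjective.
Since T is not surjective, we find the least positive k with T(k) = T(0): this means 91k ≡ 0 (mod 126), i.e. 126 ∣ 91k. Since gcd(91, 126) = 7, dividing through by 7 this holds exactly when 18 ∣ 13k, and as gcd(13, 18) = 1, exactly when 18 ∣ k.
The smallest positive such k is 18.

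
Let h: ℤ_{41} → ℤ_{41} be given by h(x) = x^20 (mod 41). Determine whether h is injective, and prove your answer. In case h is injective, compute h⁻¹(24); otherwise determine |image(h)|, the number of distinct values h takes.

3

h(1) = 1^20 = 1.
h(2): Repeated squaring mod 41: 2^1 ≡ 2, 2^2 ≡ 2² = 4, 2^4 ≡ 4² = 16, 2^8 ≡ 16² = 256 ≡ 10, 2^16 ≡ 10² = 100 ≡ 18. Since 20 = 16 + 4, 2^20 ≡ 18·16: 18·16 = 288 ≡ 1. So 2^20 ≡ 1 (mod 41).
So h(1) = h(2) = 1 while 1 ≠ 2, so h is not injective.
Since h is not injective, we determine |image(h)|. Computing x^20 mod 41 for each x (by repeated squaring, reducing mod 41 at every step), the values h(0), h(1), …, h(40) are: 0, 1, 1, 40, 1, 1, 40, 40, 1, 1, 1, 40, 40, 40, 40, 40, 1, 40, 1, 40, 1, 1, 40, 1, 40, 1, 40, 40, 40, 40, 40, 1, 1, 1, 40, 40, 1, 1, 40, 1, 1.
The distinct values are {0, 1, 40}; there are 3 of them.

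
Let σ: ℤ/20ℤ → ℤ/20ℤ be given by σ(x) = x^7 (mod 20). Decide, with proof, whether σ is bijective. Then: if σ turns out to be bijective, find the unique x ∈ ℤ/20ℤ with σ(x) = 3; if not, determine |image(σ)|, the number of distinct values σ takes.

15

σ(0) = 0^7 = 0.
σ(10): Repeated squaring mod 20: 10^1 ≡ 10, 10^2 ≡ 10² = 100 ≡ 0, 10^4 ≡ 0² = 0. Since 7 = 4 + 2 + 1, 10^7 ≡ 0·0·10: 0·0 = 0, then 0·10 = 0. So 10^7 ≡ 0 (mod 20).
So σ(0) = σ(10) = 0 while 0 ≠ 10, hence σ is not injective, hence not bijective.
Since σ is not bijective, we determine |image(σ)|. Computing x^7 mod 20 for each x (by repeated squaring, reducing mod 20 at every step), the values σ(0), σ(1), …, σ(19) are: 0, 1, 8, 7, 4, 5, 16, 3, 12, 9, 0, 11, 8, 17, 4, 15, 16, 13, 12, 19.
The distinct values are {0, 1, 3, 4, 5, 7, 8, 9, 11, 12, 13, 15, 16, 17, 19}; there are 15 of them.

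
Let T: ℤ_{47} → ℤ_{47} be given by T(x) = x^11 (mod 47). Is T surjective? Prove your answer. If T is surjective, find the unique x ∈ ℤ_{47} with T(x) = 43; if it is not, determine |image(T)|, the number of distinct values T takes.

44

Since 47 is prime, the nonzero elements of ℤ_{47} form a cyclic group of order 46.
As gcd(11, 46) = 1, raising to the 11th power is a bijection on this group: if x_1^11 ≡ x_2^11 then (x_1x_2^{−1})^11 = 1, and the only element of order dividing gcd(11, 46) = 1 is 1, so x_1 = x_2.
With T(0) = 0 this makes T injective on all of ℤ_{47}, hence bijective (finite equal-size domain and codomain). In particular T is surjective.
Since T is surjective, we find the preimage of 43. The inverse of x ↦ x^11 on (ℤ_{47})^× is x ↦ x^21, because 11·21 = 231 = 5·46 + 1 ≡ 1 (mod 46) and x^{46} = 1 for x ≠ 0 (Fermat). So T⁻¹(43) = 43^21 mod 47.
Repeated squaring mod 47: 43^1 ≡ 43, 43^2 ≡ 43² = 1849 ≡ 16, 43^4 ≡ 16² = 256 ≡ 21, 43^8 ≡ 21² = 441 ≡ 18, 43^16 ≡ 18² = 324 ≡ 42. Since 21 = 16 + 4 + 1, 43^21 ≡ 42·21·43: 42·21 = 882 ≡ 36, then 36·43 = 1548 ≡ 44. So 43^21 ≡ 44 (mod 47).
Hence T⁻¹(43) = 44.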